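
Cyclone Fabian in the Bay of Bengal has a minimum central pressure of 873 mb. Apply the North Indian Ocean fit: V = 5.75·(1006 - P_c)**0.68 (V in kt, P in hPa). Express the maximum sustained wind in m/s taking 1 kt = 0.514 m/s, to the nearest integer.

82 m/s

ΔP = 1006 − 873 = 133 mb.
V ≈ 5.75 × 133^0.68 = 5.75 × 27.811 ≈ 159.914 kt.
159.914 × 0.514 ≈ 82.20 m/s → 82 m/s.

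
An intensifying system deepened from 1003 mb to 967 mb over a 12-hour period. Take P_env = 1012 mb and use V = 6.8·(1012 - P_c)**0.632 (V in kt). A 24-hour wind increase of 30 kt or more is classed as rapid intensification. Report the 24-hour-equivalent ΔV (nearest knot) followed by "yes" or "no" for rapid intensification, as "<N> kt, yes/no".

V₁: ΔP = 9, V ≈ 6.8 × 9^0.632 ≈ 27.26 kt.
V₂: ΔP = 45, V ≈ 6.8 × 45^0.632 ≈ 75.39 kt.
ΔV over 12 h = 48.13 kt → 24 h equivalent = 48.13 × 24/12 ≈ 96.26 kt.
96 kt ≥ 30 kt ⇒ rapid intensification.

96 kt, yes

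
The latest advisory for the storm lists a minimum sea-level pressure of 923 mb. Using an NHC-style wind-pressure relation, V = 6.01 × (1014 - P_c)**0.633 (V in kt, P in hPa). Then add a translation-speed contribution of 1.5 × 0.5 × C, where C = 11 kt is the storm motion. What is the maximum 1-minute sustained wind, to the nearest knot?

113 kt

ΔP = 1014 − 923 = 91 mb.
91^0.633 ≈ 17.381.
V ≈ 6.01 × 17.381 ≈ 104.5 kt.
Translation term: 1.5 × 0.5 × 11 = 8.25 kt.
Corrected V ≈ 112.75 kt → 113 kt.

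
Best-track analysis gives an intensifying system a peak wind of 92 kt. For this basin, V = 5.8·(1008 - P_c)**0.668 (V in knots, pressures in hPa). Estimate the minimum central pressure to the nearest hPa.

945 hPa

ΔP = (V / 5.8)^(1/0.668) = (92/5.8)^1.497.
92/5.8 = 15.862; 15.862^1.497 ≈ 62.65 hPa.
P_c = 1008 − 62.65 = 945.35 ≈ 945 hPa.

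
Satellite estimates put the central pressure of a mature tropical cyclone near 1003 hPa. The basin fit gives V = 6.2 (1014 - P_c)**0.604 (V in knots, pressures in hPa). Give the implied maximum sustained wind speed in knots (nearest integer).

ΔP = 1014 − 1003 = 11 hPa.
11^0.604 ≈ 4.256.
V ≈ 6.2 × 4.256 ≈ 26.4 kt.

26 kt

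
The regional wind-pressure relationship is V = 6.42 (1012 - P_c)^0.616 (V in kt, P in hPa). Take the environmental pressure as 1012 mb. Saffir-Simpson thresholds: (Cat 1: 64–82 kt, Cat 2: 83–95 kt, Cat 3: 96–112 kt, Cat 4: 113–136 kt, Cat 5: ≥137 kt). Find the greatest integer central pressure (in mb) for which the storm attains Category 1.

970 mb

Category 1 begins at V = 64 kt.
Required ΔP = (64/6.42)^(1/0.616) = 9.969^1.623 ≈ 41.80 mb.
P_c ≤ 1012 − 41.80 = 970.20, so the highest integer P_c is 970 mb.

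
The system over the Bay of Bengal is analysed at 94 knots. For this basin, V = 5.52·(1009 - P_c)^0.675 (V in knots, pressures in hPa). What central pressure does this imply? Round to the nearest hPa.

942 hPa

ΔP = (V / 5.52)^(1/0.675) = (94/5.52)^1.481.
94/5.52 = 17.029; 17.029^1.481 ≈ 66.68 hPa.
P_c = 1009 − 66.68 = 942.32 ≈ 942 hPa.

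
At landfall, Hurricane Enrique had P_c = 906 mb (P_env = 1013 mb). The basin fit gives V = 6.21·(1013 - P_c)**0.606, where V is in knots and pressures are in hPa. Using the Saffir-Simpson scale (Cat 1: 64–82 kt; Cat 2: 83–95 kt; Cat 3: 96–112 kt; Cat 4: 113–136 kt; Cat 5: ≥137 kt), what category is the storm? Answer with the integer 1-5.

3

ΔP = 1013 − 906 = 107 mb.
V ≈ 6.21 × 107^0.606 = 6.21 × 16.97 ≈ 105 kt.
105 kt falls in the Category 3 band.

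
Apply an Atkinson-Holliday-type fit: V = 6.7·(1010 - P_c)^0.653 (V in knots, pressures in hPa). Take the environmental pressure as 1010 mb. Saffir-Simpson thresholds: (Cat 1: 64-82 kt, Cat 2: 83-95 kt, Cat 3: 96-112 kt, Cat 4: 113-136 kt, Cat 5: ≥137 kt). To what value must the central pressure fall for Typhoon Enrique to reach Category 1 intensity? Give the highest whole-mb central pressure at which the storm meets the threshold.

Category 1 begins at V = 64 kt.
Required ΔP = (64/6.7)^(1/0.653) = 9.552^1.531 ≈ 31.69 mb.
P_c ≤ 1010 − 31.69 = 978.31, so the highest integer P_c is 978 mb.

978 mb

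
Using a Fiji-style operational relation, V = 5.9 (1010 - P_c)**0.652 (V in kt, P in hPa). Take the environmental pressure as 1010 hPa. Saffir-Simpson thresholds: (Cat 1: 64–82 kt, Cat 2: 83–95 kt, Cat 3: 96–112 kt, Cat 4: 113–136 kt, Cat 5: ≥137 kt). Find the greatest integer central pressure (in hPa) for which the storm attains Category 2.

Category 2 begins at V = 83 kt.
Required ΔP = (83/5.9)^(1/0.652) = 14.068^1.534 ≈ 57.69 hPa.
P_c ≤ 1010 − 57.69 = 952.31, so the highest integer P_c is 952 hPa.

952 hPa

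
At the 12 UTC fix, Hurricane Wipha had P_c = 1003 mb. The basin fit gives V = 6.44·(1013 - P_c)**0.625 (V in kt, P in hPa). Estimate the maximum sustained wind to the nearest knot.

27 kt

ΔP = 1013 − 1003 = 10 mb.
10^0.625 ≈ 4.217.
V ≈ 6.44 × 4.217 ≈ 27.2 kt.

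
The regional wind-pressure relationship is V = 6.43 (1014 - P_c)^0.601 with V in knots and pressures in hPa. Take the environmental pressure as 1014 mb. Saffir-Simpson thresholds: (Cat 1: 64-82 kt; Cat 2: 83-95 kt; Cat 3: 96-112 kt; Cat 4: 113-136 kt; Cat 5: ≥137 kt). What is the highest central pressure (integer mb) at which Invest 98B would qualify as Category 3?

Category 3 begins at V = 96 kt.
Required ΔP = (96/6.43)^(1/0.601) = 14.930^1.664 ≈ 89.85 mb.
P_c ≤ 1014 − 89.85 = 924.15, so the highest integer P_c is 924 mb.

924 mb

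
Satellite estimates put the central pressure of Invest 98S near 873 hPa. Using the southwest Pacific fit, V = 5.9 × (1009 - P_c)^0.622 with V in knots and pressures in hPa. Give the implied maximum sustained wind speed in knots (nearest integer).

ΔP = 1009 − 873 = 136 hPa.
136^0.622 ≈ 21.235.
V ≈ 5.9 × 21.235 ≈ 125.3 kt.

125 kt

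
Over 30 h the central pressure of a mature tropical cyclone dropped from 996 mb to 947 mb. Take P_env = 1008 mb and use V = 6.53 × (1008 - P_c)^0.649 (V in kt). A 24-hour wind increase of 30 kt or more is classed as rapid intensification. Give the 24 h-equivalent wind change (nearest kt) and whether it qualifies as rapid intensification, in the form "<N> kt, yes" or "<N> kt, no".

V₁: ΔP = 12, V ≈ 6.53 × 12^0.649 ≈ 32.76 kt.
V₂: ΔP = 61, V ≈ 6.53 × 61^0.649 ≈ 94.10 kt.
ΔV over 30 h = 61.34 kt → 24 h equivalent = 61.34 × 24/30 ≈ 49.07 kt.
49 kt ≥ 30 kt ⇒ rapid intensification.

49 kt, yes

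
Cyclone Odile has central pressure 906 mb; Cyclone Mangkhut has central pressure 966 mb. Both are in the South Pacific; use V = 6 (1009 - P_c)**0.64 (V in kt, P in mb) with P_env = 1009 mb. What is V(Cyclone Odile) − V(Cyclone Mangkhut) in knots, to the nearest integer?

Cyclone Odile: ΔP = 103; V ≈ 6 × 103^0.64 ≈ 116.51 kt.
Cyclone Mangkhut: ΔP = 43; V ≈ 6 × 43^0.64 ≈ 66.61 kt.
Difference ≈ 116.51 − 66.61 = 49.90 → 50 kt.

50 kt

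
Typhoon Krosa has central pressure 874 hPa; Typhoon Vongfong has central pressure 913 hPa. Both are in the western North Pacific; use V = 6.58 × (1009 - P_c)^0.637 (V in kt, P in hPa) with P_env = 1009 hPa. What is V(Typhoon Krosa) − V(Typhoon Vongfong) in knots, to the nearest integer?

29 kt

Typhoon Krosa: ΔP = 135; V ≈ 6.58 × 135^0.637 ≈ 149.71 kt.
Typhoon Vongfong: ΔP = 96; V ≈ 6.58 × 96^0.637 ≈ 120.48 kt.
Difference ≈ 149.71 − 120.48 = 29.23 → 29 kt.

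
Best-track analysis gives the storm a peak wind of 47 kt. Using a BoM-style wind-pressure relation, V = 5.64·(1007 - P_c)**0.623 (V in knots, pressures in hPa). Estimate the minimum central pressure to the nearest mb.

ΔP = (V / 5.64)^(1/0.623) = (47/5.64)^1.605.
47/5.64 = 8.333; 8.333^1.605 ≈ 30.06 mb.
P_c = 1007 − 30.06 = 976.94 ≈ 977 mb.

977 mb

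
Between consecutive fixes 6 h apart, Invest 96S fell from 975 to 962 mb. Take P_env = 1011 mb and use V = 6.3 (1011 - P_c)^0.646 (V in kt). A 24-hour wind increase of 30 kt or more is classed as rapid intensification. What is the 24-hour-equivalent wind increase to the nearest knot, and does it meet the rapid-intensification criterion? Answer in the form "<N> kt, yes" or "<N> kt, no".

V₁: ΔP = 36, V ≈ 6.3 × 36^0.646 ≈ 63.78 kt.
V₂: ΔP = 49, V ≈ 6.3 × 49^0.646 ≈ 77.84 kt.
ΔV over 6 h = 14.06 kt → 24 h equivalent = 14.06 × 24/6 ≈ 56.24 kt.
56 kt ≥ 30 kt ⇒ rapid intensification.

56 kt, yes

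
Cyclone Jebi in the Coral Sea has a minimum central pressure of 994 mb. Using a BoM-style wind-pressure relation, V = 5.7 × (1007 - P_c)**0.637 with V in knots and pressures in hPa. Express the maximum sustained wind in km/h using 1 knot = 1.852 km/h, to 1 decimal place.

ΔP = 1007 − 994 = 13 mb.
V ≈ 5.7 × 13^0.637 = 5.7 × 5.124 ≈ 29.205 kt.
29.205 × 1.852 ≈ 54.09 km/h → 54.1 km/h.

54.1 km/h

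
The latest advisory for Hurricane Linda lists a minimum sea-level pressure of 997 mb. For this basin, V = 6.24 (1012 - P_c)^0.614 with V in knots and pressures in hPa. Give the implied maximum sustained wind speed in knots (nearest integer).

33 kt

ΔP = 1012 − 997 = 15 mb.
15^0.614 ≈ 5.274.
V ≈ 6.24 × 5.274 ≈ 32.9 kt.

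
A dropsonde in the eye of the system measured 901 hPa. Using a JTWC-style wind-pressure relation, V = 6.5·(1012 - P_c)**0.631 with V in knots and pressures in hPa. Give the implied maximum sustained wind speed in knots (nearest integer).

127 kt

ΔP = 1012 − 901 = 111 hPa.
111^0.631 ≈ 19.525.
V ≈ 6.5 × 19.525 ≈ 126.9 kt.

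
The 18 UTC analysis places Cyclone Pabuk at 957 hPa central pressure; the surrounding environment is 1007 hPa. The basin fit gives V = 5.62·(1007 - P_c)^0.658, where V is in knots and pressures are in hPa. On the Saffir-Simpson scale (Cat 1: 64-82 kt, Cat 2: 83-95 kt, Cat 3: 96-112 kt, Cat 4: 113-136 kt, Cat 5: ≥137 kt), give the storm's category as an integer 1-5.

1

ΔP = 1007 − 957 = 50 hPa.
V ≈ 5.62 × 50^0.658 = 5.62 × 13.12 ≈ 74 kt.
74 kt falls in the Category 1 band.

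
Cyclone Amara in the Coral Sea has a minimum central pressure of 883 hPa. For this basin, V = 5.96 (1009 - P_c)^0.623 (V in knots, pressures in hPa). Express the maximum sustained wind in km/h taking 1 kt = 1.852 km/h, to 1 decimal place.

ΔP = 1009 − 883 = 126 hPa.
V ≈ 5.96 × 126^0.623 = 5.96 × 20.348 ≈ 121.277 kt.
121.277 × 1.852 ≈ 224.60 km/h → 224.6 km/h.

224.6 km/h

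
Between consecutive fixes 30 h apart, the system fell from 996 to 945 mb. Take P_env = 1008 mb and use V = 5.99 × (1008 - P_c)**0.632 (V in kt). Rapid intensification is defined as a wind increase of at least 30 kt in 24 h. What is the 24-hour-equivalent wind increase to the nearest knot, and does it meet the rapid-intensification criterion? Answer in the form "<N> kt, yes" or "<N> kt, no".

43 kt, yes

V₁: ΔP = 12, V ≈ 5.99 × 12^0.632 ≈ 28.81 kt.
V₂: ΔP = 63, V ≈ 5.99 × 63^0.632 ≈ 82.15 kt.
ΔV over 30 h = 53.34 kt → 24 h equivalent = 53.34 × 24/30 ≈ 42.67 kt.
43 kt ≥ 30 kt ⇒ rapid intensification.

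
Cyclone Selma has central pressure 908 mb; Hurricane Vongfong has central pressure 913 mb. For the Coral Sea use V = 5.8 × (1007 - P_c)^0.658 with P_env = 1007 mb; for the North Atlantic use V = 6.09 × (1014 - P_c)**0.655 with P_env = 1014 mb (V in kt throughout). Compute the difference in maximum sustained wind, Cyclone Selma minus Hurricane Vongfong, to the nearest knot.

Cyclone Selma: ΔP = 99; V ≈ 5.8 × 99^0.658 ≈ 119.28 kt.
Hurricane Vongfong: ΔP = 101; V ≈ 6.09 × 101^0.655 ≈ 125.15 kt.
Difference ≈ 119.28 − 125.15 = -5.87 → -6 kt.

-6 kt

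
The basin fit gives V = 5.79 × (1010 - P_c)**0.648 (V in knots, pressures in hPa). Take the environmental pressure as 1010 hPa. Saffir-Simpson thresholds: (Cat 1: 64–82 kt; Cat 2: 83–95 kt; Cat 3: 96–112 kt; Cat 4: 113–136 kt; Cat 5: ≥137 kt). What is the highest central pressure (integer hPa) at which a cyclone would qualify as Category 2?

949 hPa

Category 2 begins at V = 83 kt.
Required ΔP = (83/5.79)^(1/0.648) = 14.335^1.543 ≈ 60.89 hPa.
P_c ≤ 1010 − 60.89 = 949.11, so the highest integer P_c is 949 hPa.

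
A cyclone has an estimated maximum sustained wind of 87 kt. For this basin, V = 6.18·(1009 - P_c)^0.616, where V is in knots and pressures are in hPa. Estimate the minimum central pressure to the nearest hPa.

936 hPa

ΔP = (V / 6.18)^(1/0.616) = (87/6.18)^1.623.
87/6.18 = 14.078; 14.078^1.623 ≈ 73.20 hPa.
P_c = 1009 − 73.20 = 935.80 ≈ 936 hPa.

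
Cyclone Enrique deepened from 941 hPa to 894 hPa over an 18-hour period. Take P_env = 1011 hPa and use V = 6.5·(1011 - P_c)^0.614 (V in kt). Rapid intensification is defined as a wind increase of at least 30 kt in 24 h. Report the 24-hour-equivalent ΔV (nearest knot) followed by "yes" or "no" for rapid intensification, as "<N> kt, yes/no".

V₁: ΔP = 70, V ≈ 6.5 × 70^0.614 ≈ 88.27 kt.
V₂: ΔP = 117, V ≈ 6.5 × 117^0.614 ≈ 121.00 kt.
ΔV over 18 h = 32.73 kt → 24 h equivalent = 32.73 × 24/18 ≈ 43.64 kt.
44 kt ≥ 30 kt ⇒ rapid intensification.

44 kt, yes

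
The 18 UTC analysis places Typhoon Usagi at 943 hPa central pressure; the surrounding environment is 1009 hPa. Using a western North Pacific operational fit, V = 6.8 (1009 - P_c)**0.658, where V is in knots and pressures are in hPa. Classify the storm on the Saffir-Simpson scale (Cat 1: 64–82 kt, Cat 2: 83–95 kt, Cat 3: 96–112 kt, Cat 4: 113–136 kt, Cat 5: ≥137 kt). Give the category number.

ΔP = 1009 − 943 = 66 hPa.
V ≈ 6.8 × 66^0.658 = 6.8 × 15.75 ≈ 107 kt.
107 kt falls in the Category 3 band.

3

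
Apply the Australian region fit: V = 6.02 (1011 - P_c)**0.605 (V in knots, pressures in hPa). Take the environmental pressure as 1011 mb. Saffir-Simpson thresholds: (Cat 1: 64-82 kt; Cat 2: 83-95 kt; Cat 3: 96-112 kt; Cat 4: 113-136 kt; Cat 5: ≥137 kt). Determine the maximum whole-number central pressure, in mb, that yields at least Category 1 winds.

961 mb

Category 1 begins at V = 64 kt.
Required ΔP = (64/6.02)^(1/0.605) = 10.631^1.653 ≈ 49.75 mb.
P_c ≤ 1011 − 49.75 = 961.25, so the highest integer P_c is 961 mb.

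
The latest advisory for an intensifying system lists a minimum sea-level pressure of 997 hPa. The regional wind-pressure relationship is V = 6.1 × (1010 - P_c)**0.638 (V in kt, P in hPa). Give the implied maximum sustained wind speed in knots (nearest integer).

31 kt

ΔP = 1010 − 997 = 13 hPa.
13^0.638 ≈ 5.137.
V ≈ 6.1 × 5.137 ≈ 31.3 kt.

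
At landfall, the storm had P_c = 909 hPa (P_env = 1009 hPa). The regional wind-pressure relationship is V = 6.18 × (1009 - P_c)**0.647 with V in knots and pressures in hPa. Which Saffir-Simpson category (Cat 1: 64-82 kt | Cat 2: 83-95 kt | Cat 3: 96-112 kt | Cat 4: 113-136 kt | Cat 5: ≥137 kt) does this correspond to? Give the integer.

ΔP = 1009 − 909 = 100 hPa.
V ≈ 6.18 × 100^0.647 = 6.18 × 19.68 ≈ 122 kt.
122 kt falls in the Category 4 band.

4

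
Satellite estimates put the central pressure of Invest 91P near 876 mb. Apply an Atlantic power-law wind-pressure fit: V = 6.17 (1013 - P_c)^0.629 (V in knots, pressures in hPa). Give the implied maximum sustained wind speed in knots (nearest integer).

136 kt

ΔP = 1013 − 876 = 137 mb.
137^0.629 ≈ 22.080.
V ≈ 6.17 × 22.080 ≈ 136.2 kt.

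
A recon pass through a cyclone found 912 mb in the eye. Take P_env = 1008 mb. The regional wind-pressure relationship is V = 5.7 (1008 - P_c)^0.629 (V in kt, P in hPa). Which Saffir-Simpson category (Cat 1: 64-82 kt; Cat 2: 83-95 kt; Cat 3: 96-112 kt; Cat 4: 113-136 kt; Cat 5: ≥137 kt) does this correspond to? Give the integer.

ΔP = 1008 − 912 = 96 mb.
V ≈ 5.7 × 96^0.629 = 5.7 × 17.65 ≈ 101 kt.
101 kt falls in the Category 3 band.

3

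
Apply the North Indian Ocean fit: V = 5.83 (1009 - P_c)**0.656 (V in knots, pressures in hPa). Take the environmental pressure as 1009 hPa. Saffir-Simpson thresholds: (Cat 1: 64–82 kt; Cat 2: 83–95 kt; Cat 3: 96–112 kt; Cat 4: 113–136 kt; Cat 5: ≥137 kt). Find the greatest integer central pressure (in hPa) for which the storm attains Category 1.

970 hPa

Category 1 begins at V = 64 kt.
Required ΔP = (64/5.83)^(1/0.656) = 10.978^1.524 ≈ 38.56 hPa.
P_c ≤ 1009 − 38.56 = 970.44, so the highest integer P_c is 970 hPa.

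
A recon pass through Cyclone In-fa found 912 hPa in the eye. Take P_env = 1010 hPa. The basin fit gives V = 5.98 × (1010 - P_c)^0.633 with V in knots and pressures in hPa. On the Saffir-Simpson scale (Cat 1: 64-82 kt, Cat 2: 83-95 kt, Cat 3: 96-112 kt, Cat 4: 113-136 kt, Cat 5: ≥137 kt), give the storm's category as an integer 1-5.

3

ΔP = 1010 − 912 = 98 hPa.
V ≈ 5.98 × 98^0.633 = 5.98 × 18.22 ≈ 109 kt.
109 kt falls in the Category 3 band.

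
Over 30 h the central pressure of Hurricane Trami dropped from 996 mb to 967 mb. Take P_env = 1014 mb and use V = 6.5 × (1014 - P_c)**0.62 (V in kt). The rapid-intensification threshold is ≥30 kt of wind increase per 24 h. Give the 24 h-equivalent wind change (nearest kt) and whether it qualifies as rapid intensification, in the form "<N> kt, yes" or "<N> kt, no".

25 kt, no

V₁: ΔP = 18, V ≈ 6.5 × 18^0.62 ≈ 39.01 kt.
V₂: ΔP = 47, V ≈ 6.5 × 47^0.62 ≈ 70.73 kt.
ΔV over 30 h = 31.72 kt → 24 h equivalent = 31.72 × 24/30 ≈ 25.38 kt.
25 kt < 30 kt ⇒ not rapid intensification.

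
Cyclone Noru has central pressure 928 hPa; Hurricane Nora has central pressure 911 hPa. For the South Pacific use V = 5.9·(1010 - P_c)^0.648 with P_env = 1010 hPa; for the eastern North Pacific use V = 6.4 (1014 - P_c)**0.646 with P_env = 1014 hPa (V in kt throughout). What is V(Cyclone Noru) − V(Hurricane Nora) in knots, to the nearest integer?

-25 kt

Cyclone Noru: ΔP = 82; V ≈ 5.9 × 82^0.648 ≈ 102.57 kt.
Hurricane Nora: ΔP = 103; V ≈ 6.4 × 103^0.646 ≈ 127.78 kt.
Difference ≈ 102.57 − 127.78 = -25.21 → -25 kt.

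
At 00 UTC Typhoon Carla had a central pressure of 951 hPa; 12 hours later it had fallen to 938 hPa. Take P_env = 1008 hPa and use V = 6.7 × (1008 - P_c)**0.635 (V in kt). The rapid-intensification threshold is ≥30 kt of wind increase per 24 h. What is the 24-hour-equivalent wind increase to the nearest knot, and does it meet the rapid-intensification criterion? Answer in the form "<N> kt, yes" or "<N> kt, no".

24 kt, no

V₁: ΔP = 57, V ≈ 6.7 × 57^0.635 ≈ 87.31 kt.
V₂: ΔP = 70, V ≈ 6.7 × 70^0.635 ≈ 99.47 kt.
ΔV over 12 h = 12.16 kt → 24 h equivalent = 12.16 × 24/12 ≈ 24.32 kt.
24 kt < 30 kt ⇒ not rapid intensification.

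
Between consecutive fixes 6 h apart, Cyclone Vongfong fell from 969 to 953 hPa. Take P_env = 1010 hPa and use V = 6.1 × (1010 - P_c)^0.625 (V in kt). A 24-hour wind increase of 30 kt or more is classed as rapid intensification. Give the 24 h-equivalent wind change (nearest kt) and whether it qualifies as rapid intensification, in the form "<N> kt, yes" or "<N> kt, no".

V₁: ΔP = 41, V ≈ 6.1 × 41^0.625 ≈ 62.13 kt.
V₂: ΔP = 57, V ≈ 6.1 × 57^0.625 ≈ 76.34 kt.
ΔV over 6 h = 14.21 kt → 24 h equivalent = 14.21 × 24/6 ≈ 56.84 kt.
57 kt ≥ 30 kt ⇒ rapid intensification.

57 kt, yes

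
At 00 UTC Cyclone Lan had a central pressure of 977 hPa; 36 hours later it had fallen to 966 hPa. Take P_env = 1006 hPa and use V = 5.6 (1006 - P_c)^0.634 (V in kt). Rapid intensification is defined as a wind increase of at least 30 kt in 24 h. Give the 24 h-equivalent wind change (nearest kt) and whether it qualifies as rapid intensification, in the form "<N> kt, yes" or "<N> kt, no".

V₁: ΔP = 29, V ≈ 5.6 × 29^0.634 ≈ 47.35 kt.
V₂: ΔP = 40, V ≈ 5.6 × 40^0.634 ≈ 58.06 kt.
ΔV over 36 h = 10.71 kt → 24 h equivalent = 10.71 × 24/36 ≈ 7.14 kt.
7 kt < 30 kt ⇒ not rapid intensification.

7 kt, no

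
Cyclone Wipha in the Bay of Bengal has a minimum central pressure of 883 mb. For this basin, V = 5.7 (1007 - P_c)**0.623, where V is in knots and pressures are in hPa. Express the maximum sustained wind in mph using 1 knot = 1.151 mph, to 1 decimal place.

ΔP = 1007 − 883 = 124 mb.
V ≈ 5.7 × 124^0.623 = 5.7 × 20.147 ≈ 114.836 kt.
114.836 × 1.151 ≈ 132.18 mph → 132.2 mph.

132.2 mph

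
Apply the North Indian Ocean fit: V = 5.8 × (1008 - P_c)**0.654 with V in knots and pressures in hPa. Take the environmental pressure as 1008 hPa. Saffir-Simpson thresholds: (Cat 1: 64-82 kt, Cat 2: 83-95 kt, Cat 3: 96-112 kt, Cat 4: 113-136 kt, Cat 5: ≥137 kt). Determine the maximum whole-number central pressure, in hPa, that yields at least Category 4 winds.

914 hPa

Category 4 begins at V = 113 kt.
Required ΔP = (113/5.8)^(1/0.654) = 19.483^1.529 ≈ 93.74 hPa.
P_c ≤ 1008 − 93.74 = 914.26, so the highest integer P_c is 914 hPa.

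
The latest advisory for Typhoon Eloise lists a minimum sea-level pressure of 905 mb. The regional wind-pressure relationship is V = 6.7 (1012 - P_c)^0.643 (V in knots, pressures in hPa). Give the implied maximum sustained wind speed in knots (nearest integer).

ΔP = 1012 − 905 = 107 mb.
107^0.643 ≈ 20.179.
V ≈ 6.7 × 20.179 ≈ 135.2 kt.

135 kt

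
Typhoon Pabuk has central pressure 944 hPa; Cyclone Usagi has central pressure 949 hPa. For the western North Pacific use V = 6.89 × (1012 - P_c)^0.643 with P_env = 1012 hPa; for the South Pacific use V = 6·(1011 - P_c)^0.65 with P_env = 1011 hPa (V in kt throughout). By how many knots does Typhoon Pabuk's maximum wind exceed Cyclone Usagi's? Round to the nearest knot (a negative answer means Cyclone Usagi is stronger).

16 kt

Typhoon Pabuk: ΔP = 68; V ≈ 6.89 × 68^0.643 ≈ 103.88 kt.
Cyclone Usagi: ΔP = 62; V ≈ 6 × 62^0.65 ≈ 87.74 kt.
Difference ≈ 103.88 − 87.74 = 16.14 → 16 kt.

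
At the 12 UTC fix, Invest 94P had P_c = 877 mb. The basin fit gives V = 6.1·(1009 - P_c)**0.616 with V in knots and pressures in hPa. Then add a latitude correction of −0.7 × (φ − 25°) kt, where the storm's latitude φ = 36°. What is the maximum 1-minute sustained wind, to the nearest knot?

116 kt

ΔP = 1009 − 877 = 132 mb.
132^0.616 ≈ 20.243.
V ≈ 6.1 × 20.243 ≈ 123.5 kt.
Latitude correction: −0.7 × (36 − 25) = -7.7 kt.
Corrected V ≈ 115.8 kt → 116 kt.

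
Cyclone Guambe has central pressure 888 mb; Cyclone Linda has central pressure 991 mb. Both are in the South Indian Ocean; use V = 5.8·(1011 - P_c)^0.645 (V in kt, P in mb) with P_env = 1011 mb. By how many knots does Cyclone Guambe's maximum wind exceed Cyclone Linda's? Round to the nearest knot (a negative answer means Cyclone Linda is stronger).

Cyclone Guambe: ΔP = 123; V ≈ 5.8 × 123^0.645 ≈ 129.25 kt.
Cyclone Linda: ΔP = 20; V ≈ 5.8 × 20^0.645 ≈ 40.05 kt.
Difference ≈ 129.25 − 40.05 = 89.20 → 89 kt.

89 kt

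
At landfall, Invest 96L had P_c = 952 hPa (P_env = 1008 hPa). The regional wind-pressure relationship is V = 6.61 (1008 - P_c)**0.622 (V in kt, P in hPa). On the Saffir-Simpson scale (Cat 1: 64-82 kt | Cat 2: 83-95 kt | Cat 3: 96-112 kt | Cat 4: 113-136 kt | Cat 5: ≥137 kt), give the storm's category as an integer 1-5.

1

ΔP = 1008 − 952 = 56 hPa.
V ≈ 6.61 × 56^0.622 = 6.61 × 12.23 ≈ 81 kt.
81 kt falls in the Category 1 band.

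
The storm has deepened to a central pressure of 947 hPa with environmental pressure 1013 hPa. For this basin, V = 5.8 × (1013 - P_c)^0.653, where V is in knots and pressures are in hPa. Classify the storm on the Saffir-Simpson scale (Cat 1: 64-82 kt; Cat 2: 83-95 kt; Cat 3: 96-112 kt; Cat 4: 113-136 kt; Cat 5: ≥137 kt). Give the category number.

2

ΔP = 1013 − 947 = 66 hPa.
V ≈ 5.8 × 66^0.653 = 5.8 × 15.42 ≈ 89 kt.
89 kt falls in the Category 2 band.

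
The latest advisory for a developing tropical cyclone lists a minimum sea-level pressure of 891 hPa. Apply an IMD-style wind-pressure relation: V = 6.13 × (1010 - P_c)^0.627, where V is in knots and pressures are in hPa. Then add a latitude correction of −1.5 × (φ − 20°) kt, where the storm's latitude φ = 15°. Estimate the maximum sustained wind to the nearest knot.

130 kt

ΔP = 1010 − 891 = 119 hPa.
119^0.627 ≈ 20.016.
V ≈ 6.13 × 20.016 ≈ 122.7 kt.
Latitude correction: −1.5 × (15 − 20) = 7.5 kt.
Corrected V ≈ 130.2 kt → 130 kt.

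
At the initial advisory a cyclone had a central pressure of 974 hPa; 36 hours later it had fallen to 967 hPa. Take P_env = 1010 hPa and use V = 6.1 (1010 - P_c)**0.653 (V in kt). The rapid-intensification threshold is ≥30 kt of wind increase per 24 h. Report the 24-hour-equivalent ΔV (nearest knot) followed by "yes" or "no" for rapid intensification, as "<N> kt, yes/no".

5 kt, no

V₁: ΔP = 36, V ≈ 6.1 × 36^0.653 ≈ 63.33 kt.
V₂: ΔP = 43, V ≈ 6.1 × 43^0.653 ≈ 71.12 kt.
ΔV over 36 h = 7.79 kt → 24 h equivalent = 7.79 × 24/36 ≈ 5.19 kt.
5 kt < 30 kt ⇒ not rapid intensification.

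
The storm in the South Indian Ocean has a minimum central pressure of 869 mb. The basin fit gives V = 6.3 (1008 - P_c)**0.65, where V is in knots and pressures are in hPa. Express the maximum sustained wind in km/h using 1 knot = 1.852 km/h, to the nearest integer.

288 km/h

ΔP = 1008 − 869 = 139 mb.
V ≈ 6.3 × 139^0.65 = 6.3 × 24.715 ≈ 155.704 kt.
155.704 × 1.852 ≈ 288.36 km/h → 288 km/h.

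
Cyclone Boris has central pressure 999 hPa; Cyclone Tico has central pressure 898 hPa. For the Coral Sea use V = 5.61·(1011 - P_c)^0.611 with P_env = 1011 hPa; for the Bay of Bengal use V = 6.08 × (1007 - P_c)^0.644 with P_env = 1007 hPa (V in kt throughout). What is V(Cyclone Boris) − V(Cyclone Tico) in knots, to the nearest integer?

Cyclone Boris: ΔP = 12; V ≈ 5.61 × 12^0.611 ≈ 25.61 kt.
Cyclone Tico: ΔP = 109; V ≈ 6.08 × 109^0.644 ≈ 124.74 kt.
Difference ≈ 25.61 − 124.74 = -99.13 → -99 kt.

-99 kt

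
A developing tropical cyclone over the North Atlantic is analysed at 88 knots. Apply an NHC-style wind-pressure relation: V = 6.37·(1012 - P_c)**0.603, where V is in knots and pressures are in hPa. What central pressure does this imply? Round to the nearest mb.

934 mb

ΔP = (V / 6.37)^(1/0.603) = (88/6.37)^1.658.
88/6.37 = 13.815; 13.815^1.658 ≈ 77.82 mb.
P_c = 1012 − 77.82 = 934.18 ≈ 934 mb.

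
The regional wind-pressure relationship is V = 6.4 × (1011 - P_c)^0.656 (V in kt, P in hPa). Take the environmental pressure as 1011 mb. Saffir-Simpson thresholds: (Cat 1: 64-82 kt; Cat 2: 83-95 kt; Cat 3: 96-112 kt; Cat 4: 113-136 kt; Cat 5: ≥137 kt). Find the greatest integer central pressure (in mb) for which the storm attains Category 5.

Category 5 begins at V = 137 kt.
Required ΔP = (137/6.4)^(1/0.656) = 21.406^1.524 ≈ 106.72 mb.
P_c ≤ 1011 − 106.72 = 904.28, so the highest integer P_c is 904 mb.

904 mb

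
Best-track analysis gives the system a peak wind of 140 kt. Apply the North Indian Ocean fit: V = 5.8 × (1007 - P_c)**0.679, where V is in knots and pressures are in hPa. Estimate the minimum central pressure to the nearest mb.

ΔP = (V / 5.8)^(1/0.679) = (140/5.8)^1.473.
140/5.8 = 24.138; 24.138^1.473 ≈ 108.74 mb.
P_c = 1007 − 108.74 = 898.26 ≈ 898 mb.

898 mb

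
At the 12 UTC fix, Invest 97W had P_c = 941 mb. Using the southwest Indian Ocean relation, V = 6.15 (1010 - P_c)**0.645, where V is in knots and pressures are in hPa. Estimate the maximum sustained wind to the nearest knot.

ΔP = 1010 − 941 = 69 mb.
69^0.645 ≈ 15.348.
V ≈ 6.15 × 15.348 ≈ 94.4 kt.

94 kt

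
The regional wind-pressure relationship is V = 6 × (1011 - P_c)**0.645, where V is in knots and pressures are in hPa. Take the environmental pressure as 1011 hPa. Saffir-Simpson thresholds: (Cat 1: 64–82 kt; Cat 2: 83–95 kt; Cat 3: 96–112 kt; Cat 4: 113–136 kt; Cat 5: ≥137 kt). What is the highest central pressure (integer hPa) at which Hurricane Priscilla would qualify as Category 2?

952 hPa

Category 2 begins at V = 83 kt.
Required ΔP = (83/6)^(1/0.645) = 13.833^1.550 ≈ 58.73 hPa.
P_c ≤ 1011 − 58.73 = 952.27, so the highest integer P_c is 952 hPa.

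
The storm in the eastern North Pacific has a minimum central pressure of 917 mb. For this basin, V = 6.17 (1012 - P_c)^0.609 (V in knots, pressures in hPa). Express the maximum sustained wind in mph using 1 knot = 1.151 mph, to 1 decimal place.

113.7 mph

ΔP = 1012 − 917 = 95 mb.
V ≈ 6.17 × 95^0.609 = 6.17 × 16.012 ≈ 98.791 kt.
98.791 × 1.151 ≈ 113.71 mph → 113.7 mph.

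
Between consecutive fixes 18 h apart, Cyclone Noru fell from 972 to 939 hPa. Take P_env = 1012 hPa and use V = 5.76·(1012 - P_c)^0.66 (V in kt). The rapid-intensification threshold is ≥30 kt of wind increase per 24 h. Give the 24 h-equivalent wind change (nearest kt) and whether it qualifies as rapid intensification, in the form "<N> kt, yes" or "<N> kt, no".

43 kt, yes

V₁: ΔP = 40, V ≈ 5.76 × 40^0.66 ≈ 65.73 kt.
V₂: ΔP = 73, V ≈ 5.76 × 73^0.66 ≈ 97.77 kt.
ΔV over 18 h = 32.04 kt → 24 h equivalent = 32.04 × 24/18 ≈ 42.72 kt.
43 kt ≥ 30 kt ⇒ rapid intensification.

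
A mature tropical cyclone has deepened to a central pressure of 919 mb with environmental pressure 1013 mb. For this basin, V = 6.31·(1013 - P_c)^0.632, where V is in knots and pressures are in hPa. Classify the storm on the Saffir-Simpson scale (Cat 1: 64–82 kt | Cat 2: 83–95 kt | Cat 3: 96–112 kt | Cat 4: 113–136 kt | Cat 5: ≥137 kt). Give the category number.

3

ΔP = 1013 − 919 = 94 mb.
V ≈ 6.31 × 94^0.632 = 6.31 × 17.66 ≈ 111 kt.
111 kt falls in the Category 3 band.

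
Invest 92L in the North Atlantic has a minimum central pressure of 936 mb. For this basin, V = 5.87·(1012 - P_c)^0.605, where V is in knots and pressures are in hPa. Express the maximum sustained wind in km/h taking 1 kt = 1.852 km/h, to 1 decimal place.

149.3 km/h

ΔP = 1012 − 936 = 76 mb.
V ≈ 5.87 × 76^0.605 = 5.87 × 13.737 ≈ 80.636 kt.
80.636 × 1.852 ≈ 149.34 km/h → 149.3 km/h.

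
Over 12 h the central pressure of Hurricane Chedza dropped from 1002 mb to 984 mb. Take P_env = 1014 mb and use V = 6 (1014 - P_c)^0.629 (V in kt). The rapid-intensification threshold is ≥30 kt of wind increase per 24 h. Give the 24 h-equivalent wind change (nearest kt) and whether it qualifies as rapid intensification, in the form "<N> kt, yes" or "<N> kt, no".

45 kt, yes

V₁: ΔP = 12, V ≈ 6 × 12^0.629 ≈ 28.64 kt.
V₂: ΔP = 30, V ≈ 6 × 30^0.629 ≈ 50.96 kt.
ΔV over 12 h = 22.32 kt → 24 h equivalent = 22.32 × 24/12 ≈ 44.64 kt.
45 kt ≥ 30 kt ⇒ rapid intensification.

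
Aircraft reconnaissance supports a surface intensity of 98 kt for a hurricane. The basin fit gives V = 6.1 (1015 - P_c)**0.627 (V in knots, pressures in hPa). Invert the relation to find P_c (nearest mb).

ΔP = (V / 6.1)^(1/0.627) = (98/6.1)^1.595.
98/6.1 = 16.066; 16.066^1.595 ≈ 83.81 mb.
P_c = 1015 − 83.81 = 931.19 ≈ 931 mb.

931 mb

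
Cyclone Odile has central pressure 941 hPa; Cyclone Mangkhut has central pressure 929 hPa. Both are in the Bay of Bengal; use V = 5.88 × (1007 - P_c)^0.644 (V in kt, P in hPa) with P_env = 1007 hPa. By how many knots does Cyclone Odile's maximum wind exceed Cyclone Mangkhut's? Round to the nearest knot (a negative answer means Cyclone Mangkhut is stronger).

-10 kt

Cyclone Odile: ΔP = 66; V ≈ 5.88 × 66^0.644 ≈ 87.33 kt.
Cyclone Mangkhut: ΔP = 78; V ≈ 5.88 × 78^0.644 ≈ 97.25 kt.
Difference ≈ 87.33 − 97.25 = -9.92 → -10 kt.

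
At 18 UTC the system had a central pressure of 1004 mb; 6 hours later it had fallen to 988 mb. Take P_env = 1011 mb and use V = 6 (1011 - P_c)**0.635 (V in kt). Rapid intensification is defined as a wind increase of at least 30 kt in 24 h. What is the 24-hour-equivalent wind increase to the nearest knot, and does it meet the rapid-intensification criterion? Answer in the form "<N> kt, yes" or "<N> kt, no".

93 kt, yes

V₁: ΔP = 7, V ≈ 6 × 7^0.635 ≈ 20.64 kt.
V₂: ΔP = 23, V ≈ 6 × 23^0.635 ≈ 43.94 kt.
ΔV over 6 h = 23.30 kt → 24 h equivalent = 23.30 × 24/6 ≈ 93.20 kt.
93 kt ≥ 30 kt ⇒ rapid intensification.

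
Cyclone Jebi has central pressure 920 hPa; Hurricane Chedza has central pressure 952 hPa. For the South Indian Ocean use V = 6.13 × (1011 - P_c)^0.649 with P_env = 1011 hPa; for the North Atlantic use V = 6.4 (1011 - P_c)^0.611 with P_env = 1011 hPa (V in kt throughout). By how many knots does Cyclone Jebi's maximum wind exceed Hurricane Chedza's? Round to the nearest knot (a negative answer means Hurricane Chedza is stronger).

Cyclone Jebi: ΔP = 91; V ≈ 6.13 × 91^0.649 ≈ 114.52 kt.
Hurricane Chedza: ΔP = 59; V ≈ 6.4 × 59^0.611 ≈ 77.30 kt.
Difference ≈ 114.52 − 77.30 = 37.22 → 37 kt.

37 kt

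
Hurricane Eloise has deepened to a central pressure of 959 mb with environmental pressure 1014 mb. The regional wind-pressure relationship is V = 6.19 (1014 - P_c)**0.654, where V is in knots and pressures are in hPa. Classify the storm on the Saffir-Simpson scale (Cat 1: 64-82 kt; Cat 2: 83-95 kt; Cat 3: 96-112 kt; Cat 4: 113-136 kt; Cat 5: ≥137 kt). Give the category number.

2

ΔP = 1014 − 959 = 55 mb.
V ≈ 6.19 × 55^0.654 = 6.19 × 13.75 ≈ 85 kt.
85 kt falls in the Category 2 band.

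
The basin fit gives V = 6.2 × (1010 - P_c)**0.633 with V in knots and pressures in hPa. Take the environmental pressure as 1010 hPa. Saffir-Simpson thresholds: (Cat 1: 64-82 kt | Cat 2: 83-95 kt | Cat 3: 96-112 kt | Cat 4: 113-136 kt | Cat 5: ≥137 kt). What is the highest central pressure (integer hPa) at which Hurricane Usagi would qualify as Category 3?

934 hPa

Category 3 begins at V = 96 kt.
Required ΔP = (96/6.2)^(1/0.633) = 15.484^1.580 ≈ 75.81 hPa.
P_c ≤ 1010 − 75.81 = 934.19, so the highest integer P_c is 934 hPa.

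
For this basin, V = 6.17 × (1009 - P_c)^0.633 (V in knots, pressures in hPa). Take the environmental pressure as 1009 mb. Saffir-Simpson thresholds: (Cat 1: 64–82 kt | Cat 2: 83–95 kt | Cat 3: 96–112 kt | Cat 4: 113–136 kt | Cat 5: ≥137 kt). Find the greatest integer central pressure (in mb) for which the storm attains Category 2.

948 mb

Category 2 begins at V = 83 kt.
Required ΔP = (83/6.17)^(1/0.633) = 13.452^1.580 ≈ 60.71 mb.
P_c ≤ 1009 − 60.71 = 948.29, so the highest integer P_c is 948 mb.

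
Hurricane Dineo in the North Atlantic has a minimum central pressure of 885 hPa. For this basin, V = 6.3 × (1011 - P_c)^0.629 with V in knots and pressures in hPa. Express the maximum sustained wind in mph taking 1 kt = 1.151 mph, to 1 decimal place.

ΔP = 1011 − 885 = 126 hPa.
V ≈ 6.3 × 126^0.629 = 6.3 × 20.948 ≈ 131.970 kt.
131.970 × 1.151 ≈ 151.90 mph → 151.9 mph.

151.9 mph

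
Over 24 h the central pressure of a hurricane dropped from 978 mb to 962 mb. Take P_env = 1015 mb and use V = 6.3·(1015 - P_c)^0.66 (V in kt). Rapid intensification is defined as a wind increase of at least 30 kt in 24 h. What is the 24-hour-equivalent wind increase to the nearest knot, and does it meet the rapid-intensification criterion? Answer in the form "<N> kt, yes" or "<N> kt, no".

V₁: ΔP = 37, V ≈ 6.3 × 37^0.66 ≈ 68.29 kt.
V₂: ΔP = 53, V ≈ 6.3 × 53^0.66 ≈ 86.57 kt.
ΔV over 24 h = 18.28 kt → 24 h equivalent = 18.28 × 24/24 ≈ 18.28 kt.
18 kt < 30 kt ⇒ not rapid intensification.

18 kt, no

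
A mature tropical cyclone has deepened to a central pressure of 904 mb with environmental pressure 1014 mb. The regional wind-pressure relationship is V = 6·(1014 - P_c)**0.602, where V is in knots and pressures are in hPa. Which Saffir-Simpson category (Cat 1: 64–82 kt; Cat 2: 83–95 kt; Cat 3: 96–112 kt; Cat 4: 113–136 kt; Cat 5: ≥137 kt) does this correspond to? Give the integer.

ΔP = 1014 − 904 = 110 mb.
V ≈ 6 × 110^0.602 = 6 × 16.94 ≈ 102 kt.
102 kt falls in the Category 3 band.

3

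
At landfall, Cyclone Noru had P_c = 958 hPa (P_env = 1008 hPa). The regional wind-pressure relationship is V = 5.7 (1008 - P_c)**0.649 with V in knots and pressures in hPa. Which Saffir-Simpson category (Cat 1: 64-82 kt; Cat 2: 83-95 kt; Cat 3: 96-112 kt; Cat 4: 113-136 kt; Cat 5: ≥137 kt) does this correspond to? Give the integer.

ΔP = 1008 − 958 = 50 hPa.
V ≈ 5.7 × 50^0.649 = 5.7 × 12.67 ≈ 72 kt.
72 kt falls in the Category 1 band.

1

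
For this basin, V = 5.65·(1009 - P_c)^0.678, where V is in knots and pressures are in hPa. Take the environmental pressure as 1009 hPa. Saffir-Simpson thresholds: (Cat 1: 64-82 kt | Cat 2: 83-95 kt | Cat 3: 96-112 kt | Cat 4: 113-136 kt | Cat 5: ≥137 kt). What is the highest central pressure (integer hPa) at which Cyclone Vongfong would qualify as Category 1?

Category 1 begins at V = 64 kt.
Required ΔP = (64/5.65)^(1/0.678) = 11.327^1.475 ≈ 35.87 hPa.
P_c ≤ 1009 − 35.87 = 973.13, so the highest integer P_c is 973 hPa.

973 hPa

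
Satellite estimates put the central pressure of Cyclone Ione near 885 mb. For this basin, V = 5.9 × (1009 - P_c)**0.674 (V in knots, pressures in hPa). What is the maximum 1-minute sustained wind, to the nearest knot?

ΔP = 1009 − 885 = 124 mb.
124^0.674 ≈ 25.761.
V ≈ 5.9 × 25.761 ≈ 152.0 kt.

152 kt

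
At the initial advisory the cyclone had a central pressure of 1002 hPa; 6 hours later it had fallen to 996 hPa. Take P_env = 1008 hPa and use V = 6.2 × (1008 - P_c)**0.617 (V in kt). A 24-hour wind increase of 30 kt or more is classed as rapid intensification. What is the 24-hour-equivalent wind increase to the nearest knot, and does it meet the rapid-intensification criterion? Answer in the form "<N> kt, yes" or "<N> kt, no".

40 kt, yes

V₁: ΔP = 6, V ≈ 6.2 × 6^0.617 ≈ 18.73 kt.
V₂: ΔP = 12, V ≈ 6.2 × 12^0.617 ≈ 28.72 kt.
ΔV over 6 h = 9.99 kt → 24 h equivalent = 9.99 × 24/6 ≈ 39.96 kt.
40 kt ≥ 30 kt ⇒ rapid intensification.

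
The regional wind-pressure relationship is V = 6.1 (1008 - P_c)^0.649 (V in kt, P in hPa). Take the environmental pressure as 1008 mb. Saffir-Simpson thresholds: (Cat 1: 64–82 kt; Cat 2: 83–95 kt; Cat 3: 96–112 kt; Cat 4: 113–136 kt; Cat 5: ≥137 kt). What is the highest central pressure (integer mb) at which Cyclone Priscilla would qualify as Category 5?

Category 5 begins at V = 137 kt.
Required ΔP = (137/6.1)^(1/0.649) = 22.459^1.541 ≈ 120.86 mb.
P_c ≤ 1008 − 120.86 = 887.14, so the highest integer P_c is 887 mb.

887 mb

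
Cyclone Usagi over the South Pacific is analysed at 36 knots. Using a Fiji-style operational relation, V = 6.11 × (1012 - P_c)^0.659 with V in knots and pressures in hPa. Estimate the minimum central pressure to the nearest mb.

997 mb

ΔP = (V / 6.11)^(1/0.659) = (36/6.11)^1.517.
36/6.11 = 5.892; 5.892^1.517 ≈ 14.75 mb.
P_c = 1012 − 14.75 = 997.25 ≈ 997 mb.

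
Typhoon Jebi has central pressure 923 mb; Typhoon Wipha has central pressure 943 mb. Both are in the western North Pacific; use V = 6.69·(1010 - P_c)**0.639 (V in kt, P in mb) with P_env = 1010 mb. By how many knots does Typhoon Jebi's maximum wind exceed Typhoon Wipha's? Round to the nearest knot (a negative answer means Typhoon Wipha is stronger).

Typhoon Jebi: ΔP = 87; V ≈ 6.69 × 87^0.639 ≈ 116.09 kt.
Typhoon Wipha: ΔP = 67; V ≈ 6.69 × 67^0.639 ≈ 98.24 kt.
Difference ≈ 116.09 − 98.24 = 17.85 → 18 kt.

18 kt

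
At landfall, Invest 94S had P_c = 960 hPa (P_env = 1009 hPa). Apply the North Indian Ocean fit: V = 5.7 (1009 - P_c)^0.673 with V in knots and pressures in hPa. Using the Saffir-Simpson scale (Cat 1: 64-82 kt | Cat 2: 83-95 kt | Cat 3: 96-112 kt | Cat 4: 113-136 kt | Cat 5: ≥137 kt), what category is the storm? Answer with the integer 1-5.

ΔP = 1009 − 960 = 49 hPa.
V ≈ 5.7 × 49^0.673 = 5.7 × 13.72 ≈ 78 kt.
78 kt falls in the Category 1 band.

1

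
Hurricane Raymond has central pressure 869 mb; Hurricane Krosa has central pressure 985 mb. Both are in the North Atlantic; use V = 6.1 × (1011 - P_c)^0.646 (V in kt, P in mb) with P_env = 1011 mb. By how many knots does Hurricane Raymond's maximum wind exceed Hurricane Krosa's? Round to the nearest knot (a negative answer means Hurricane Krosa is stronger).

Hurricane Raymond: ΔP = 142; V ≈ 6.1 × 142^0.646 ≈ 149.87 kt.
Hurricane Krosa: ΔP = 26; V ≈ 6.1 × 26^0.646 ≈ 50.05 kt.
Difference ≈ 149.87 − 50.05 = 99.82 → 100 kt.

100 kt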